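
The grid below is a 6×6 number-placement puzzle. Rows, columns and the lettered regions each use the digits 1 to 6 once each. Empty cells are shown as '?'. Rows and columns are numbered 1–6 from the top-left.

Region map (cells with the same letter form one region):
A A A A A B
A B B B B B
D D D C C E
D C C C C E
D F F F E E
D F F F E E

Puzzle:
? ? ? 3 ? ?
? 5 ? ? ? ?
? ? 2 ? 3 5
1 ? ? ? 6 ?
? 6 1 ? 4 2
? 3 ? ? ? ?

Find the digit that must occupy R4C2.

2

R3C2 = 4 (sole candidate).
R3C4 = 1 (sole candidate).
R4C2 = 2: row 4 has {1,6}; col 2 has {3,4,5,6}; region has {1,3,6} → only 2 remains.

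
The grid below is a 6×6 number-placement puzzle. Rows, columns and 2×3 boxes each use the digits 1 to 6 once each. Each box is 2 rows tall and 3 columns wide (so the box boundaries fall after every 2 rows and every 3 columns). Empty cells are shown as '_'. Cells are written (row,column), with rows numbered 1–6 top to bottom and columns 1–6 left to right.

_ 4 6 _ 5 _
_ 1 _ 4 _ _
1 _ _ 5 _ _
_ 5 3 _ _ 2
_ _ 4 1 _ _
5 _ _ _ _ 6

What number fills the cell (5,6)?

(2,6) = 3: row 2 has {1,4}; col 6 has {2,6}; box has {4,5} → only 3 remains.
(3,3) = 2: row 3 has {1,5}; col 3 has {3,4,6}; box has {1,3,5} → only 2 remains.
(3,6) = 4: row 3 has {1,2,5}; col 6 has {2,3,6}; box has {2,5} → only 4 remains.
(4,4) = 6: row 4 has {2,3,5}; col 4 has {1,4,5}; box has {2,4,5} → only 6 remains.
(4,5) = 1: row 4 has {2,3,5,6}; col 5 has {5}; box has {2,4,5,6} → only 1 remains.
(5,6) = 5: row 5 has {1,4}; col 6 has {2,3,4,6}; box has {1,6} → only 5 remains.

5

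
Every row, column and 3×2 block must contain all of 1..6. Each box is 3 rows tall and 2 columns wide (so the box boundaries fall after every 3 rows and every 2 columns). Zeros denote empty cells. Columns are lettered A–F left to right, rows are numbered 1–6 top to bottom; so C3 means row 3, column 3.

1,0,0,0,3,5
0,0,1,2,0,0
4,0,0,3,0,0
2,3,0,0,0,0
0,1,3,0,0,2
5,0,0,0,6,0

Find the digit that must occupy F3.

1

E2 = 4: row 2 has {1,2}; col 5 has {3,6}; box has {3,5} → only 4 remains.
F2 = 6: row 2 has {1,2,4}; col 6 has {2,5}; box has {3,4,5} → only 6 remains.
F3 = 1: row 3 has {3,4}; col 6 has {2,5,6}; box has {3,4,5,6} → only 1 remains.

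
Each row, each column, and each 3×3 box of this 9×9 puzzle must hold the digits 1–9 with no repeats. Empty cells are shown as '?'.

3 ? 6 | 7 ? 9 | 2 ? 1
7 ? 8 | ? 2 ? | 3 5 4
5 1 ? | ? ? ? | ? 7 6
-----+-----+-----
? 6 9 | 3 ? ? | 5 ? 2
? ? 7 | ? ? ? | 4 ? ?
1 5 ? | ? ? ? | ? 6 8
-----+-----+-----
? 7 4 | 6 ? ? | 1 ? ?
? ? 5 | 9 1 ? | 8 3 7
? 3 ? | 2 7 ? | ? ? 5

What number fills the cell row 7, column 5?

3

row 1, column 2 = 4 (sole candidate).
row 1, column 8 = 8 (sole candidate).
row 2, column 2 = 9 (sole candidate).
row 2, column 4 = 1 (sole candidate).
row 2, column 6 = 6 (sole candidate).
row 3, column 3 = 2 (sole candidate).
row 3, column 7 = 9 (sole candidate).
row 4, column 8 = 1 (sole candidate).
row 5, column 8 = 9 (sole candidate).
row 5, column 9 = 3 (sole candidate).
row 6, column 3 = 3 (sole candidate).
row 6, column 4 = 4 (sole candidate).
row 6, column 5 = 9 (sole candidate).
row 6, column 7 = 7 (sole candidate).
row 7, column 8 = 2 (sole candidate).
row 7, column 9 = 9 (sole candidate).
row 8, column 2 = 2 (sole candidate).
row 8, column 6 = 4 (sole candidate).
row 9, column 3 = 1 (sole candidate).
row 9, column 6 = 8 (sole candidate).
row 9, column 7 = 6 (sole candidate).
row 9, column 8 = 4 (sole candidate).
row 1, column 5 = 5 (sole candidate).
row 3, column 4 = 8 (sole candidate).
row 3, column 6 = 3 (sole candidate).
row 4, column 5 = 8 (sole candidate).
row 4, column 6 = 7 (sole candidate).
row 5, column 2 = 8 (sole candidate).
row 5, column 4 = 5 (sole candidate).
row 5, column 5 = 6 (sole candidate).
row 6, column 6 = 2 (sole candidate).
row 7, column 1 = 8 (sole candidate).
row 7, column 5 = 3: row 7 has {1,2,4,6,7,8,9}; col 5 has {1,2,5,6,7,8,9}; box has {1,2,4,6,7,8,9} → only 3 remains.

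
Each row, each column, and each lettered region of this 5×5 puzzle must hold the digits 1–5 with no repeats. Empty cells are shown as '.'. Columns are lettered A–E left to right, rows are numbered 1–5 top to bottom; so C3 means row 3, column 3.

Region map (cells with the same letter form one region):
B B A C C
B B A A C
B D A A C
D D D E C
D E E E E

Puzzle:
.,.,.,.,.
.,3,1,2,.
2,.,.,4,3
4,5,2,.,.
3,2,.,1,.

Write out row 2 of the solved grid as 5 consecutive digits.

53124

D1 = 5 (sole candidate).
A2 = 5: row 2 has {1,2,3}; col 1 has {2,3,4}; region has {2,3} → only 5 remains.
E2 = 4: row 2 has {1,2,3,5}; col 5 has {3}; region has {3,5} → only 4 remains.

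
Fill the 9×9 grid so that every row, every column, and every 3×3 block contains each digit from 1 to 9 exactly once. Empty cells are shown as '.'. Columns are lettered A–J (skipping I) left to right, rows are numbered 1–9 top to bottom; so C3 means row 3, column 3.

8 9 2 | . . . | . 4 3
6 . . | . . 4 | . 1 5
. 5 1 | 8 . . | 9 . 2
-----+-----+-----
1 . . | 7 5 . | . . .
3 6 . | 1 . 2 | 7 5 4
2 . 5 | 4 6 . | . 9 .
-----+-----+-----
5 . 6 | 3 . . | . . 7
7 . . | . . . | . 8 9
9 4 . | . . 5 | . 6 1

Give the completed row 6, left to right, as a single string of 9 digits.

275463198

G1 = 6: row 1 has {2,3,4,8,9}; col 7 has {7,9}; box has {1,2,3,4,5,9} → only 6 remains.
G2 = 8: row 2 has {1,4,5,6}; col 7 has {6,7,9}; box has {1,2,3,4,5,6,9} → only 8 remains.
A3 = 4: row 3 has {1,2,5,8,9}; col 1 has {1,2,3,5,6,7,8,9}; box has {1,2,5,6,8,9} → only 4 remains.
H3 = 7: row 3 has {1,2,4,5,8,9}; col 8 has {1,4,5,6,8,9}; box has {1,2,3,4,5,6,8,9} → only 7 remains.
B4 = 8: row 4 has {1,5,7}; col 2 has {4,5,6,9}; box has {1,2,3,5,6} → only 8 remains.
J4 = 6: row 4 has {1,5,7,8}; col 9 has {1,2,3,4,5,7,9}; box has {4,5,7,9} → only 6 remains.
C5 = 9: row 5 has {1,2,3,4,5,6,7}; col 3 has {1,2,5,6}; box has {1,2,3,5,6,8} → only 9 remains.
E5 = 8: row 5 has {1,2,3,4,5,6,7,9}; col 5 has {5,6}; box has {1,2,4,5,6,7} → only 8 remains.
B6 = 7: row 6 has {2,4,5,6,9}; col 2 has {4,5,6,8,9}; box has {1,2,3,5,6,8,9} → only 7 remains.
F6 = 3: row 6 has {2,4,5,6,7,9}; col 6 has {2,4,5}; box has {1,2,4,5,6,7,8} → only 3 remains.
G6 = 1: row 6 has {2,3,4,5,6,7,9}; col 7 has {6,7,8,9}; box has {4,5,6,7,9} → only 1 remains.
J6 = 8: row 6 has {1,2,3,4,5,6,7,9}; col 9 has {1,2,3,4,5,6,7,9}; box has {1,4,5,6,7,9} → only 8 remains.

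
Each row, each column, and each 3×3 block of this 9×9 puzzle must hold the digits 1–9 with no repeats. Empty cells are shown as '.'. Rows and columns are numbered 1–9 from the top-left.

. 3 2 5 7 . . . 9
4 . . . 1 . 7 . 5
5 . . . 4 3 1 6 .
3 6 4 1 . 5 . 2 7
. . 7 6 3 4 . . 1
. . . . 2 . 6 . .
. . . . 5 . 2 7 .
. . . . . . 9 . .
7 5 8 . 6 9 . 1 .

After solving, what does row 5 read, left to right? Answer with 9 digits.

r3c3 = 9: row 3 has {1,3,4,5,6}; col 3 has {2,4,7,8}; box has {2,3,4,5} → only 9 remains.
r4c7 = 8: row 4 has {1,2,3,4,5,6,7}; col 7 has {1,2,6,7,9}; box has {1,2,6,7} → only 8 remains.
r5c7 = 5: row 5 has {1,3,4,6,7}; col 7 has {1,2,6,7,8,9}; box has {1,2,6,7,8} → only 5 remains.
r5c8 = 9: row 5 has {1,3,4,5,6,7}; col 8 has {1,2,6,7}; box has {1,2,5,6,7,8} → only 9 remains.
r8c5 = 8: row 8 has {9}; col 5 has {1,2,3,4,5,6,7}; box has {5,6,9} → only 8 remains.
r1c7 = 4: row 1 has {2,3,5,7,9}; col 7 has {1,2,5,6,7,8,9}; box has {1,5,6,7,9} → only 4 remains.
r1c8 = 8: row 1 has {2,3,4,5,7,9}; col 8 has {1,2,6,7,9}; box has {1,4,5,6,7,9} → only 8 remains.
r2c2 = 8: row 2 has {1,4,5,7}; col 2 has {3,5,6}; box has {2,3,4,5,9} → only 8 remains.
r2c3 = 6: row 2 has {1,4,5,7,8}; col 3 has {2,4,7,8,9}; box has {2,3,4,5,8,9} → only 6 remains.
r2c6 = 2: row 2 has {1,4,5,6,7,8}; col 6 has {3,4,5,9}; box has {1,3,4,5,7} → only 2 remains.
r2c8 = 3: row 2 has {1,2,4,5,6,7,8}; col 8 has {1,2,6,7,8,9}; box has {1,4,5,6,7,8,9} → only 3 remains.
r3c2 = 7: row 3 has {1,3,4,5,6,9}; col 2 has {3,5,6,8}; box has {2,3,4,5,6,8,9} → only 7 remains.
r3c4 = 8: row 3 has {1,3,4,5,6,7,9}; col 4 has {1,5,6}; box has {1,2,3,4,5,7} → only 8 remains.
r3c9 = 2: row 3 has {1,3,4,5,6,7,8,9}; col 9 has {1,5,7,9}; box has {1,3,4,5,6,7,8,9} → only 2 remains.
r4c5 = 9: row 4 has {1,2,3,4,5,6,7,8}; col 5 has {1,2,3,4,5,6,7,8}; box has {1,2,3,4,5,6} → only 9 remains.
r5c2 = 2: row 5 has {1,3,4,5,6,7,9}; col 2 has {3,5,6,7,8}; box has {3,4,6,7} → only 2 remains.
r6c4 = 7: row 6 has {2,6}; col 4 has {1,5,6,8}; box has {1,2,3,4,5,6,9} → only 7 remains.
r6c6 = 8: row 6 has {2,6,7}; col 6 has {2,3,4,5,9}; box has {1,2,3,4,5,6,7,9} → only 8 remains.
r6c8 = 4: row 6 has {2,6,7,8}; col 8 has {1,2,3,6,7,8,9}; box has {1,2,5,6,7,8,9} → only 4 remains.
r6c9 = 3: row 6 has {2,4,6,7,8}; col 9 has {1,2,5,7,9}; box has {1,2,4,5,6,7,8,9} → only 3 remains.
r7c6 = 1: row 7 has {2,5,7}; col 6 has {2,3,4,5,8,9}; box has {5,6,8,9} → only 1 remains.
r8c6 = 7: row 8 has {8,9}; col 6 has {1,2,3,4,5,8,9}; box has {1,5,6,8,9} → only 7 remains.
r8c8 = 5: row 8 has {7,8,9}; col 8 has {1,2,3,4,6,7,8,9}; box has {1,2,7,9} → only 5 remains.
r9c7 = 3: row 9 has {1,5,6,7,8,9}; col 7 has {1,2,4,5,6,7,8,9}; box has {1,2,5,7,9} → only 3 remains.
r9c9 = 4: row 9 has {1,3,5,6,7,8,9}; col 9 has {1,2,3,5,7,9}; box has {1,2,3,5,7,9} → only 4 remains.
r1c1 = 1: row 1 has {2,3,4,5,7,8,9}; col 1 has {3,4,5,7}; box has {2,3,4,5,6,7,8,9} → only 1 remains.
r1c6 = 6: row 1 has {1,2,3,4,5,7,8,9}; col 6 has {1,2,3,4,5,7,8,9}; box has {1,2,3,4,5,7,8} → only 6 remains.
r2c4 = 9: row 2 has {1,2,3,4,5,6,7,8}; col 4 has {1,5,6,7,8}; box has {1,2,3,4,5,6,7,8} → only 9 remains.
r5c1 = 8: row 5 has {1,2,3,4,5,6,7,9}; col 1 has {1,3,4,5,7}; box has {2,3,4,6,7} → only 8 remains.

827634591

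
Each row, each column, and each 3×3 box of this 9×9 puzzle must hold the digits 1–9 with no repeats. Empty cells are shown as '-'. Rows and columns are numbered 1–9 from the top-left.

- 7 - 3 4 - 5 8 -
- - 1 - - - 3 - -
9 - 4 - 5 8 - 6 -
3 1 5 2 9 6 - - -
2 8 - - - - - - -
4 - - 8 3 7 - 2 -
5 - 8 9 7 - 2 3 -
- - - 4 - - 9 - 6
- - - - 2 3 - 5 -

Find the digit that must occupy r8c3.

3

r1c1 = 6 (sole candidate).
r1c3 = 2 (sole candidate).
r2c1 = 8 (sole candidate).
r2c2 = 5 (sole candidate).
r2c5 = 6 (sole candidate).
r3c2 = 3 (sole candidate).
r5c5 = 1 (sole candidate).
r7c6 = 1 (sole candidate).
r7c9 = 4 (sole candidate).
r8c2 = 2 (sole candidate).
r8c5 = 8 (sole candidate).
r8c6 = 5 (sole candidate).
r9c4 = 6 (sole candidate).
r1c6 = 9 (sole candidate).
r1c9 = 1 (sole candidate).
r2c4 = 7 (sole candidate).
r2c6 = 2 (sole candidate).
r2c9 = 9 (sole candidate).
r3c4 = 1 (sole candidate).
r3c7 = 7 (sole candidate).
r3c9 = 2 (sole candidate).
r5c4 = 5 (sole candidate).
r5c6 = 4 (sole candidate).
r5c7 = 6 (sole candidate).
r6c7 = 1 (sole candidate).
r6c9 = 5 (sole candidate).
r7c2 = 6 (sole candidate).
r9c7 = 8 (sole candidate).
r9c9 = 7 (sole candidate).
r2c8 = 4 (sole candidate).
r4c7 = 4 (sole candidate).
r4c8 = 7 (sole candidate).
r4c9 = 8 (sole candidate).
r5c8 = 9 (sole candidate).
r5c9 = 3 (sole candidate).
r6c2 = 9 (sole candidate).
r6c3 = 6 (sole candidate).
r8c8 = 1 (sole candidate).
r9c1 = 1 (sole candidate).
r9c2 = 4 (sole candidate).
r9c3 = 9 (sole candidate).
r5c3 = 7 (sole candidate).
r8c1 = 7 (sole candidate).
r8c3 = 3: row 8 has {1,2,4,5,6,7,8,9}; col 3 has {1,2,4,5,6,7,8,9}; box has {1,2,4,5,6,7,8,9} → only 3 remains.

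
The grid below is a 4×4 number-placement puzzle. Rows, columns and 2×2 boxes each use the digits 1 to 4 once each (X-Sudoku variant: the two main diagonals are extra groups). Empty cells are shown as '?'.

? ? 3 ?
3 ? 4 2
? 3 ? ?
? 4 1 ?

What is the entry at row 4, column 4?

row 1, column 4 = 1: row 1 has {3}; col 4 has {2}; box has {2,3,4}; anti-diagonal has {3,4} → only 1 remains.
row 2, column 2 = 1: row 2 has {2,3,4}; col 2 has {3,4}; box has {3}; main diagonal has {} → only 1 remains.
row 3, column 3 = 2: row 3 has {3}; col 3 has {1,3,4}; box has {1}; main diagonal has {1} → only 2 remains.
row 3, column 4 = 4: row 3 has {2,3}; col 4 has {1,2}; box has {1,2} → only 4 remains.
row 4, column 1 = 2: row 4 has {1,4}; col 1 has {3}; box has {3,4}; anti-diagonal has {1,3,4} → only 2 remains.
row 4, column 4 = 3: row 4 has {1,2,4}; col 4 has {1,2,4}; box has {1,2,4}; main diagonal has {1,2} → only 3 remains.

3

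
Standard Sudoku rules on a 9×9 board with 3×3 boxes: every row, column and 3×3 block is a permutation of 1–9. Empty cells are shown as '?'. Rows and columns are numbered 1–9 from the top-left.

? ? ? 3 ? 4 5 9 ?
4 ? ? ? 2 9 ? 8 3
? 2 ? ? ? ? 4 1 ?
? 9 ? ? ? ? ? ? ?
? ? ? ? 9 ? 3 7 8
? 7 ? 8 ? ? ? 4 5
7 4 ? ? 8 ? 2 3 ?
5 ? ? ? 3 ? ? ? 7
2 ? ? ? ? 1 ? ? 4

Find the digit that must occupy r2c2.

6

r3c9 = 6: row 3 has {1,2,4}; col 9 has {3,4,5,7,8}; box has {1,3,4,5,8,9} → only 6 remains.
r8c8 = 6: row 8 has {3,5,7}; col 8 has {1,3,4,7,8,9}; box has {2,3,4,7} → only 6 remains.
r9c8 = 5: row 9 has {1,2,4}; col 8 has {1,3,4,6,7,8,9}; box has {2,3,4,6,7} → only 5 remains.
r1c9 = 2: row 1 has {3,4,5,9}; col 9 has {3,4,5,6,7,8}; box has {1,3,4,5,6,8,9} → only 2 remains.
r2c7 = 7: row 2 has {2,3,4,8,9}; col 7 has {2,3,4,5}; box has {1,2,3,4,5,6,8,9} → only 7 remains.
r4c8 = 2: row 4 has {9}; col 8 has {1,3,4,5,6,7,8,9}; box has {3,4,5,7,8} → only 2 remains.
r4c9 = 1: row 4 has {2,9}; col 9 has {2,3,4,5,6,7,8}; box has {2,3,4,5,7,8} → only 1 remains.
r7c9 = 9: row 7 has {2,3,4,7,8}; col 9 has {1,2,3,4,5,6,7,8}; box has {2,3,4,5,6,7} → only 9 remains.
r8c6 = 2: row 8 has {3,5,6,7}; col 6 has {1,4,9}; box has {1,3,8} → only 2 remains.
r9c7 = 8: row 9 has {1,2,4,5}; col 7 has {2,3,4,5,7}; box has {2,3,4,5,6,7,9} → only 8 remains.
r4c7 = 6: row 4 has {1,2,9}; col 7 has {2,3,4,5,7,8}; box has {1,2,3,4,5,7,8} → only 6 remains.
r6c7 = 9: row 6 has {4,5,7,8}; col 7 has {2,3,4,5,6,7,8}; box has {1,2,3,4,5,6,7,8} → only 9 remains.
r8c7 = 1: row 8 has {2,3,5,6,7}; col 7 has {2,3,4,5,6,7,8,9}; box has {2,3,4,5,6,7,8,9} → only 1 remains.
r8c2 = 8: row 8 has {1,2,3,5,6,7}; col 2 has {2,4,7,9}; box has {2,4,5,7} → only 8 remains.
r8c3 = 9: row 8 has {1,2,3,5,6,7,8}; col 3 has {}; box has {2,4,5,7,8} → only 9 remains.
r8c4 = 4: row 8 has {1,2,3,5,6,7,8,9}; col 4 has {3,8}; box has {1,2,3,8} → only 4 remains.
r3c1 = 9: in row 3, 9 can only go here (every other open cell in that row sees a 9).
r3c3 = 3: in row 3, 3 can only go here (every other open cell in that row sees a 3).
r9c3 = 6: row 9 has {1,2,4,5,8}; col 3 has {3,9}; box has {2,4,5,7,8,9} → only 6 remains.
r9c5 = 7: row 9 has {1,2,4,5,6,8}; col 5 has {2,3,8,9}; box has {1,2,3,4,8} → only 7 remains.
r3c5 = 5: row 3 has {1,2,3,4,6,9}; col 5 has {2,3,7,8,9}; box has {2,3,4,9} → only 5 remains.
r4c5 = 4: row 4 has {1,2,6,9}; col 5 has {2,3,5,7,8,9}; box has {8,9} → only 4 remains.
r7c3 = 1: row 7 has {2,3,4,7,8,9}; col 3 has {3,6,9}; box has {2,4,5,6,7,8,9} → only 1 remains.
r9c2 = 3: row 9 has {1,2,4,5,6,7,8}; col 2 has {2,4,7,8,9}; box has {1,2,4,5,6,7,8,9} → only 3 remains.
r9c4 = 9: row 9 has {1,2,3,4,5,6,7,8}; col 4 has {3,4,8}; box has {1,2,3,4,7,8} → only 9 remains.
r2c3 = 5: row 2 has {2,3,4,7,8,9}; col 3 has {1,3,6,9}; box has {2,3,4,9} → only 5 remains.
r3c4 = 7: row 3 has {1,2,3,4,5,6,9}; col 4 has {3,4,8,9}; box has {2,3,4,5,9} → only 7 remains.
r3c6 = 8: row 3 has {1,2,3,4,5,6,7,9}; col 6 has {1,2,4,9}; box has {2,3,4,5,7,9} → only 8 remains.
r4c3 = 8: row 4 has {1,2,4,6,9}; col 3 has {1,3,5,6,9}; box has {7,9} → only 8 remains.
r4c4 = 5: row 4 has {1,2,4,6,8,9}; col 4 has {3,4,7,8,9}; box has {4,8,9} → only 5 remains.
r5c6 = 6: row 5 has {3,7,8,9}; col 6 has {1,2,4,8,9}; box has {4,5,8,9} → only 6 remains.
r6c3 = 2: row 6 has {4,5,7,8,9}; col 3 has {1,3,5,6,8,9}; box has {7,8,9} → only 2 remains.
r6c5 = 1: row 6 has {2,4,5,7,8,9}; col 5 has {2,3,4,5,7,8,9}; box has {4,5,6,8,9} → only 1 remains.
r6c6 = 3: row 6 has {1,2,4,5,7,8,9}; col 6 has {1,2,4,6,8,9}; box has {1,4,5,6,8,9} → only 3 remains.
r7c4 = 6: row 7 has {1,2,3,4,7,8,9}; col 4 has {3,4,5,7,8,9}; box has {1,2,3,4,7,8,9} → only 6 remains.
r7c6 = 5: row 7 has {1,2,3,4,6,7,8,9}; col 6 has {1,2,3,4,6,8,9}; box has {1,2,3,4,6,7,8,9} → only 5 remains.
r1c3 = 7: row 1 has {2,3,4,5,9}; col 3 has {1,2,3,5,6,8,9}; box has {2,3,4,5,9} → only 7 remains.
r1c5 = 6: row 1 has {2,3,4,5,7,9}; col 5 has {1,2,3,4,5,7,8,9}; box has {2,3,4,5,7,8,9} → only 6 remains.
r2c4 = 1: row 2 has {2,3,4,5,7,8,9}; col 4 has {3,4,5,6,7,8,9}; box has {2,3,4,5,6,7,8,9} → only 1 remains.
r4c1 = 3: row 4 has {1,2,4,5,6,8,9}; col 1 has {2,4,5,7,9}; box has {2,7,8,9} → only 3 remains.
r4c6 = 7: row 4 has {1,2,3,4,5,6,8,9}; col 6 has {1,2,3,4,5,6,8,9}; box has {1,3,4,5,6,8,9} → only 7 remains.
r5c1 = 1: row 5 has {3,6,7,8,9}; col 1 has {2,3,4,5,7,9}; box has {2,3,7,8,9} → only 1 remains.
r5c2 = 5: row 5 has {1,3,6,7,8,9}; col 2 has {2,3,4,7,8,9}; box has {1,2,3,7,8,9} → only 5 remains.
r5c3 = 4: row 5 has {1,3,5,6,7,8,9}; col 3 has {1,2,3,5,6,7,8,9}; box has {1,2,3,5,7,8,9} → only 4 remains.
r5c4 = 2: row 5 has {1,3,4,5,6,7,8,9}; col 4 has {1,3,4,5,6,7,8,9}; box has {1,3,4,5,6,7,8,9} → only 2 remains.
r6c1 = 6: row 6 has {1,2,3,4,5,7,8,9}; col 1 has {1,2,3,4,5,7,9}; box has {1,2,3,4,5,7,8,9} → only 6 remains.
r1c1 = 8: row 1 has {2,3,4,5,6,7,9}; col 1 has {1,2,3,4,5,6,7,9}; box has {2,3,4,5,7,9} → only 8 remains.
r1c2 = 1: row 1 has {2,3,4,5,6,7,8,9}; col 2 has {2,3,4,5,7,8,9}; box has {2,3,4,5,7,8,9} → only 1 remains.
r2c2 = 6: row 2 has {1,2,3,4,5,7,8,9}; col 2 has {1,2,3,4,5,7,8,9}; box has {1,2,3,4,5,7,8,9} → only 6 remains.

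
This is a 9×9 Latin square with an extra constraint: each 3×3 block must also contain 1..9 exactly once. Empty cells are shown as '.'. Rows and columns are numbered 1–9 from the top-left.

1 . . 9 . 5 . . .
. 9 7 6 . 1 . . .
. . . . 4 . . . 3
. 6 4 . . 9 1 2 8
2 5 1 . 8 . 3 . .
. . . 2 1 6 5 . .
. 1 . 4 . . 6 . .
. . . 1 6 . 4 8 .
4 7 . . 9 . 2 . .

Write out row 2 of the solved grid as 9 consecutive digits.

397621845

r2c7 = 8: row 2 has {1,6,7,9}; col 7 has {1,2,3,4,5,6}; box has {3} → only 8 remains.
r5c4 = 7: row 5 has {1,2,3,5,8}; col 4 has {1,2,4,6,9}; box has {1,2,6,8,9} → only 7 remains.
r5c6 = 4: row 5 has {1,2,3,5,7,8}; col 6 has {1,5,6,9}; box has {1,2,6,7,8,9} → only 4 remains.
r1c7 = 7: row 1 has {1,5,9}; col 7 has {1,2,3,4,5,6,8}; box has {3,8} → only 7 remains.
r3c4 = 8: row 3 has {3,4}; col 4 has {1,2,4,6,7,9}; box has {1,4,5,6,9} → only 8 remains.
r3c7 = 9: row 3 has {3,4,8}; col 7 has {1,2,3,4,5,6,7,8}; box has {3,7,8} → only 9 remains.
r3c2 = 2: row 3 has {3,4,8,9}; col 2 has {1,5,6,7,9}; box has {1,7,9} → only 2 remains.
r3c6 = 7: row 3 has {2,3,4,8,9}; col 6 has {1,4,5,6,9}; box has {1,4,5,6,8,9} → only 7 remains.
r8c2 = 3: row 8 has {1,4,6,8}; col 2 has {1,2,5,6,7,9}; box has {1,4,7} → only 3 remains.
r8c6 = 2: row 8 has {1,3,4,6,8}; col 6 has {1,4,5,6,7,9}; box has {1,4,6,9} → only 2 remains.
r6c2 = 8: row 6 has {1,2,5,6}; col 2 has {1,2,3,5,6,7,9}; box has {1,2,4,5,6} → only 8 remains.
r1c2 = 4: row 1 has {1,5,7,9}; col 2 has {1,2,3,5,6,7,8,9}; box has {1,2,7,9} → only 4 remains.
r1c8 = 6: row 1 has {1,4,5,7,9}; col 8 has {2,8}; box has {3,7,8,9} → only 6 remains.
r1c9 = 2: row 1 has {1,4,5,6,7,9}; col 9 has {3,8}; box has {3,6,7,8,9} → only 2 remains.
r5c8 = 9: row 5 has {1,2,3,4,5,7,8}; col 8 has {2,6,8}; box has {1,2,3,5,8} → only 9 remains.
r5c9 = 6: row 5 has {1,2,3,4,5,7,8,9}; col 9 has {2,3,8}; box has {1,2,3,5,8,9} → only 6 remains.
r1c5 = 3: row 1 has {1,2,4,5,6,7,9}; col 5 has {1,4,6,8,9}; box has {1,4,5,6,7,8,9} → only 3 remains.
r2c5 = 2: row 2 has {1,6,7,8,9}; col 5 has {1,3,4,6,8,9}; box has {1,3,4,5,6,7,8,9} → only 2 remains.
r4c5 = 5: row 4 has {1,2,4,6,8,9}; col 5 has {1,2,3,4,6,8,9}; box has {1,2,4,6,7,8,9} → only 5 remains.
r7c5 = 7: row 7 has {1,4,6}; col 5 has {1,2,3,4,5,6,8,9}; box has {1,2,4,6,9} → only 7 remains.
r1c3 = 8: row 1 has {1,2,3,4,5,6,7,9}; col 3 has {1,4,7}; box has {1,2,4,7,9} → only 8 remains.
r4c4 = 3: row 4 has {1,2,4,5,6,8,9}; col 4 has {1,2,4,6,7,8,9}; box has {1,2,4,5,6,7,8,9} → only 3 remains.
r9c4 = 5: row 9 has {2,4,7,9}; col 4 has {1,2,3,4,6,7,8,9}; box has {1,2,4,6,7,9} → only 5 remains.
r9c9 = 1: row 9 has {2,4,5,7,9}; col 9 has {2,3,6,8}; box has {2,4,6,8} → only 1 remains.
r4c1 = 7: row 4 has {1,2,3,4,5,6,8,9}; col 1 has {1,2,4}; box has {1,2,4,5,6,8} → only 7 remains.
r9c3 = 6: row 9 has {1,2,4,5,7,9}; col 3 has {1,4,7,8}; box has {1,3,4,7} → only 6 remains.
r9c8 = 3: row 9 has {1,2,4,5,6,7,9}; col 8 has {2,6,8,9}; box has {1,2,4,6,8} → only 3 remains.
r3c3 = 5: row 3 has {2,3,4,7,8,9}; col 3 has {1,4,6,7,8}; box has {1,2,4,7,8,9} → only 5 remains.
r3c8 = 1: row 3 has {2,3,4,5,7,8,9}; col 8 has {2,3,6,8,9}; box has {2,3,6,7,8,9} → only 1 remains.
r7c8 = 5: row 7 has {1,4,6,7}; col 8 has {1,2,3,6,8,9}; box has {1,2,3,4,6,8} → only 5 remains.
r7c9 = 9: row 7 has {1,4,5,6,7}; col 9 has {1,2,3,6,8}; box has {1,2,3,4,5,6,8} → only 9 remains.
r8c3 = 9: row 8 has {1,2,3,4,6,8}; col 3 has {1,4,5,6,7,8}; box has {1,3,4,6,7} → only 9 remains.
r8c9 = 7: row 8 has {1,2,3,4,6,8,9}; col 9 has {1,2,3,6,8,9}; box has {1,2,3,4,5,6,8,9} → only 7 remains.
r9c6 = 8: row 9 has {1,2,3,4,5,6,7,9}; col 6 has {1,2,4,5,6,7,9}; box has {1,2,4,5,6,7,9} → only 8 remains.
r2c1 = 3: row 2 has {1,2,6,7,8,9}; col 1 has {1,2,4,7}; box has {1,2,4,5,7,8,9} → only 3 remains.
r2c8 = 4: row 2 has {1,2,3,6,7,8,9}; col 8 has {1,2,3,5,6,8,9}; box has {1,2,3,6,7,8,9} → only 4 remains.
r2c9 = 5: row 2 has {1,2,3,4,6,7,8,9}; col 9 has {1,2,3,6,7,8,9}; box has {1,2,3,4,6,7,8,9} → only 5 remains.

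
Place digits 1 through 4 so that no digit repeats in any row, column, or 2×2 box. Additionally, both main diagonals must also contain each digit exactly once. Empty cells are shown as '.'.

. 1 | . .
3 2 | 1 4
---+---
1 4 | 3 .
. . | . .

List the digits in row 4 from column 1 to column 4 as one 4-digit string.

2341

row 1, column 1 = 4 (sole candidate).
row 1, column 3 = 2 (sole candidate).
row 1, column 4 = 3 (sole candidate).
row 3, column 4 = 2 (sole candidate).
row 4, column 1 = 2: row 4 has {}; col 1 has {1,3,4}; box has {1,4}; anti-diagonal has {1,3,4} → only 2 remains.
row 4, column 2 = 3: row 4 has {2}; col 2 has {1,2,4}; box has {1,2,4} → only 3 remains.
row 4, column 3 = 4: row 4 has {2,3}; col 3 has {1,2,3}; box has {2,3} → only 4 remains.
row 4, column 4 = 1: row 4 has {2,3,4}; col 4 has {2,3,4}; box has {2,3,4}; main diagonal has {2,3,4} → only 1 remains.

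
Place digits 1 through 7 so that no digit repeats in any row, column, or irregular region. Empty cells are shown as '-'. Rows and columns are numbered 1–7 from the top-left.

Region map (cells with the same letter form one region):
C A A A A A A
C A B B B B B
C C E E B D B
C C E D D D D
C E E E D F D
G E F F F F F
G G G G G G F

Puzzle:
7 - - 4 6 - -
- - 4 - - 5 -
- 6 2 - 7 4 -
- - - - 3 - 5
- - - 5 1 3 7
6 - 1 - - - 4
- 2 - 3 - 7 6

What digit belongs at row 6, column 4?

row 2, column 5 = 2: row 2 has {4,5}; col 5 has {1,3,6,7}; region has {4,5,7} → only 2 remains.
row 3, column 4 = 1: row 3 has {2,4,6,7}; col 4 has {3,4,5}; region has {2,5} → only 1 remains.
row 3, column 7 = 3: row 3 has {1,2,4,6,7}; col 7 has {4,5,6,7}; region has {2,4,5,7} → only 3 remains.
row 5, column 2 = 4: row 5 has {1,3,5,7}; col 2 has {2,6}; region has {1,2,5} → only 4 remains.
row 5, column 3 = 6: row 5 has {1,3,4,5,7}; col 3 has {1,2,4}; region has {1,2,4,5} → only 6 remains.
row 6, column 5 = 5: row 6 has {1,4,6}; col 5 has {1,2,3,6,7}; region has {1,3,4,6} → only 5 remains.
row 6, column 6 = 2: row 6 has {1,4,5,6}; col 6 has {3,4,5,7}; region has {1,3,4,5,6} → only 2 remains.
row 7, column 3 = 5: row 7 has {2,3,6,7}; col 3 has {1,2,4,6}; region has {2,3,6,7} → only 5 remains.
row 7, column 5 = 4: row 7 has {2,3,5,6,7}; col 5 has {1,2,3,5,6,7}; region has {2,3,5,6,7} → only 4 remains.
row 1, column 3 = 3: row 1 has {4,6,7}; col 3 has {1,2,4,5,6}; region has {4,6} → only 3 remains.
row 1, column 6 = 1: row 1 has {3,4,6,7}; col 6 has {2,3,4,5,7}; region has {3,4,6} → only 1 remains.
row 1, column 7 = 2: row 1 has {1,3,4,6,7}; col 7 has {3,4,5,6,7}; region has {1,3,4,6} → only 2 remains.
row 2, column 2 = 7: row 2 has {2,4,5}; col 2 has {2,4,6}; region has {1,2,3,4,6} → only 7 remains.
row 2, column 4 = 6: row 2 has {2,4,5,7}; col 4 has {1,3,4,5}; region has {2,3,4,5,7} → only 6 remains.
row 2, column 7 = 1: row 2 has {2,4,5,6,7}; col 7 has {2,3,4,5,6,7}; region has {2,3,4,5,6,7} → only 1 remains.
row 3, column 1 = 5: row 3 has {1,2,3,4,6,7}; col 1 has {6,7}; region has {6,7} → only 5 remains.
row 4, column 2 = 1: row 4 has {3,5}; col 2 has {2,4,6,7}; region has {5,6,7} → only 1 remains.
row 4, column 3 = 7: row 4 has {1,3,5}; col 3 has {1,2,3,4,5,6}; region has {1,2,4,5,6} → only 7 remains.
row 4, column 4 = 2: row 4 has {1,3,5,7}; col 4 has {1,3,4,5,6}; region has {1,3,4,5,7} → only 2 remains.
row 4, column 6 = 6: row 4 has {1,2,3,5,7}; col 6 has {1,2,3,4,5,7}; region has {1,2,3,4,5,7} → only 6 remains.
row 5, column 1 = 2: row 5 has {1,3,4,5,6,7}; col 1 has {5,6,7}; region has {1,5,6,7} → only 2 remains.
row 6, column 2 = 3: row 6 has {1,2,4,5,6}; col 2 has {1,2,4,6,7}; region has {1,2,4,5,6,7} → only 3 remains.
row 6, column 4 = 7: row 6 has {1,2,3,4,5,6}; col 4 has {1,2,3,4,5,6}; region has {1,2,3,4,5,6} → only 7 remains.

7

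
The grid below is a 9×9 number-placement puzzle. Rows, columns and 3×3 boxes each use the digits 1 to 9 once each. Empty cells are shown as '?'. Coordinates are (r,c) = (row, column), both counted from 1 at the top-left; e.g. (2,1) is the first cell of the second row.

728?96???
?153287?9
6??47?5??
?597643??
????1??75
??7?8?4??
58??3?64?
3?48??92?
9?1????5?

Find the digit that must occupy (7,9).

7

(1,7) = 1: row 1 has {2,6,7,8,9}; col 7 has {3,4,5,6,7,9}; box has {5,7,9} → only 1 remains.
(1,8) = 3: row 1 has {1,2,6,7,8,9}; col 8 has {2,4,5,7}; box has {1,5,7,9} → only 3 remains.
(1,9) = 4: row 1 has {1,2,3,6,7,8,9}; col 9 has {5,9}; box has {1,3,5,7,9} → only 4 remains.
(2,1) = 4: row 2 has {1,2,3,5,7,8,9}; col 1 has {3,5,6,7,9}; box has {1,2,5,6,7,8} → only 4 remains.
(2,8) = 6: row 2 has {1,2,3,4,5,7,8,9}; col 8 has {2,3,4,5,7}; box has {1,3,4,5,7,9} → only 6 remains.
(3,3) = 3: row 3 has {4,5,6,7}; col 3 has {1,4,5,7,8,9}; box has {1,2,4,5,6,7,8} → only 3 remains.
(3,6) = 1: row 3 has {3,4,5,6,7}; col 6 has {4,6,8}; box has {2,3,4,6,7,8,9} → only 1 remains.
(3,8) = 8: row 3 has {1,3,4,5,6,7}; col 8 has {2,3,4,5,6,7}; box has {1,3,4,5,6,7,9} → only 8 remains.
(3,9) = 2: row 3 has {1,3,4,5,6,7,8}; col 9 has {4,5,9}; box has {1,3,4,5,6,7,8,9} → only 2 remains.
(4,8) = 1: row 4 has {3,4,5,6,7,9}; col 8 has {2,3,4,5,6,7,8}; box has {3,4,5,7} → only 1 remains.
(4,9) = 8: row 4 has {1,3,4,5,6,7,9}; col 9 has {2,4,5,9}; box has {1,3,4,5,7} → only 8 remains.
(5,7) = 2: row 5 has {1,5,7}; col 7 has {1,3,4,5,6,7,9}; box has {1,3,4,5,7,8} → only 2 remains.
(6,8) = 9: row 6 has {4,7,8}; col 8 has {1,2,3,4,5,6,7,8}; box has {1,2,3,4,5,7,8} → only 9 remains.
(6,9) = 6: row 6 has {4,7,8,9}; col 9 has {2,4,5,8,9}; box has {1,2,3,4,5,7,8,9} → only 6 remains.
(7,3) = 2: row 7 has {3,4,5,6,8}; col 3 has {1,3,4,5,7,8,9}; box has {1,3,4,5,8,9} → only 2 remains.
(8,5) = 5: row 8 has {2,3,4,8,9}; col 5 has {1,2,3,6,7,8,9}; box has {3,8} → only 5 remains.
(8,6) = 7: row 8 has {2,3,4,5,8,9}; col 6 has {1,4,6,8}; box has {3,5,8} → only 7 remains.
(8,9) = 1: row 8 has {2,3,4,5,7,8,9}; col 9 has {2,4,5,6,8,9}; box has {2,4,5,6,9} → only 1 remains.
(9,5) = 4: row 9 has {1,5,9}; col 5 has {1,2,3,5,6,7,8,9}; box has {3,5,7,8} → only 4 remains.
(9,6) = 2: row 9 has {1,4,5,9}; col 6 has {1,4,6,7,8}; box has {3,4,5,7,8} → only 2 remains.
(9,7) = 8: row 9 has {1,2,4,5,9}; col 7 has {1,2,3,4,5,6,7,9}; box has {1,2,4,5,6,9} → only 8 remains.
(1,4) = 5: row 1 has {1,2,3,4,6,7,8,9}; col 4 has {3,4,7,8}; box has {1,2,3,4,6,7,8,9} → only 5 remains.
(3,2) = 9: row 3 has {1,2,3,4,5,6,7,8}; col 2 has {1,2,5,8}; box has {1,2,3,4,5,6,7,8} → only 9 remains.
(4,1) = 2: row 4 has {1,3,4,5,6,7,8,9}; col 1 has {3,4,5,6,7,9}; box has {5,7,9} → only 2 remains.
(5,1) = 8: row 5 has {1,2,5,7}; col 1 has {2,3,4,5,6,7,9}; box has {2,5,7,9} → only 8 remains.
(5,3) = 6: row 5 has {1,2,5,7,8}; col 3 has {1,2,3,4,5,7,8,9}; box has {2,5,7,8,9} → only 6 remains.
(5,4) = 9: row 5 has {1,2,5,6,7,8}; col 4 has {3,4,5,7,8}; box has {1,4,6,7,8} → only 9 remains.
(5,6) = 3: row 5 has {1,2,5,6,7,8,9}; col 6 has {1,2,4,6,7,8}; box has {1,4,6,7,8,9} → only 3 remains.
(6,1) = 1: row 6 has {4,6,7,8,9}; col 1 has {2,3,4,5,6,7,8,9}; box has {2,5,6,7,8,9} → only 1 remains.
(6,2) = 3: row 6 has {1,4,6,7,8,9}; col 2 has {1,2,5,8,9}; box has {1,2,5,6,7,8,9} → only 3 remains.
(6,4) = 2: row 6 has {1,3,4,6,7,8,9}; col 4 has {3,4,5,7,8,9}; box has {1,3,4,6,7,8,9} → only 2 remains.
(6,6) = 5: row 6 has {1,2,3,4,6,7,8,9}; col 6 has {1,2,3,4,6,7,8}; box has {1,2,3,4,6,7,8,9} → only 5 remains.
(7,4) = 1: row 7 has {2,3,4,5,6,8}; col 4 has {2,3,4,5,7,8,9}; box has {2,3,4,5,7,8} → only 1 remains.
(7,6) = 9: row 7 has {1,2,3,4,5,6,8}; col 6 has {1,2,3,4,5,6,7,8}; box has {1,2,3,4,5,7,8} → only 9 remains.
(7,9) = 7: row 7 has {1,2,3,4,5,6,8,9}; col 9 has {1,2,4,5,6,8,9}; box has {1,2,4,5,6,8,9} → only 7 remains.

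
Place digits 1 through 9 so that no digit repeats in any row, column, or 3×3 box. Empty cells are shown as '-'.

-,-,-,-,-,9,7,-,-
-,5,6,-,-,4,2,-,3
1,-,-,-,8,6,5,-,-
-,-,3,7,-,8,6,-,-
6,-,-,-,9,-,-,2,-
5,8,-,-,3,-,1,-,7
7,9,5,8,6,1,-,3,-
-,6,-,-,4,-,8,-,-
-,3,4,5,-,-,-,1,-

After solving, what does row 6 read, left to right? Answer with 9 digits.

r2c4 = 1 (sole candidate).
r2c5 = 7 (sole candidate).
r5c4 = 4 (sole candidate).
r5c6 = 5 (sole candidate).
r5c7 = 3 (sole candidate).
r5c9 = 8 (sole candidate).
r6c6 = 2: row 6 has {1,3,5,7,8}; col 6 has {1,4,5,6,8,9}; box has {3,4,5,7,8,9} → only 2 remains.
r7c7 = 4 (sole candidate).
r7c9 = 2 (sole candidate).
r8c1 = 2 (sole candidate).
r8c3 = 1 (sole candidate).
r9c1 = 8 (sole candidate).
r9c5 = 2 (sole candidate).
r9c6 = 7 (sole candidate).
r9c7 = 9 (sole candidate).
r9c9 = 6 (sole candidate).
r1c5 = 5 (sole candidate).
r2c1 = 9 (sole candidate).
r2c8 = 8 (sole candidate).
r4c1 = 4 (sole candidate).
r4c5 = 1 (sole candidate).
r5c3 = 7 (sole candidate).
r6c3 = 9: row 6 has {1,2,3,5,7,8}; col 3 has {1,3,4,5,6,7}; box has {3,4,5,6,7,8} → only 9 remains.
r6c4 = 6: row 6 has {1,2,3,5,7,8,9}; col 4 has {1,4,5,7,8}; box has {1,2,3,4,5,7,8,9} → only 6 remains.
r6c8 = 4: row 6 has {1,2,3,5,6,7,8,9}; col 8 has {1,2,3,8}; box has {1,2,3,6,7,8} → only 4 remains.

589632147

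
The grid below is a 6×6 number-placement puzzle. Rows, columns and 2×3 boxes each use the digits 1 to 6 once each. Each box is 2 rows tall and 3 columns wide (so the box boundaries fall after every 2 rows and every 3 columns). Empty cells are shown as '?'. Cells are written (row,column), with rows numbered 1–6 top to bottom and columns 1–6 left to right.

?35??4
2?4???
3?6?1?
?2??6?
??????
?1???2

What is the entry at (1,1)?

(1,5) = 2: row 1 has {3,4,5}; col 5 has {1,6}; box has {4} → only 2 remains.
(2,2) = 6: row 2 has {2,4}; col 2 has {1,2,3}; box has {2,3,4,5} → only 6 remains.
(3,6) = 5: row 3 has {1,3,6}; col 6 has {2,4}; box has {1,6} → only 5 remains.
(4,3) = 1: row 4 has {2,6}; col 3 has {4,5,6}; box has {2,3,6} → only 1 remains.
(4,6) = 3: row 4 has {1,2,6}; col 6 has {2,4,5}; box has {1,5,6} → only 3 remains.
(6,3) = 3: row 6 has {1,2}; col 3 has {1,4,5,6}; box has {1} → only 3 remains.
(1,1) = 1: row 1 has {2,3,4,5}; col 1 has {2,3}; box has {2,3,4,5,6} → only 1 remains.

1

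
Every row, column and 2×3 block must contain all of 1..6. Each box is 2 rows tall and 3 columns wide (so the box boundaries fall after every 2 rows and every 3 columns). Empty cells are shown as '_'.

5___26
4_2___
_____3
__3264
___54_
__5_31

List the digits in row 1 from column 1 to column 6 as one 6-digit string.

R1C3 = 1: row 1 has {2,5,6}; col 3 has {2,3,5}; box has {2,4,5} → only 1 remains.
R2C6 = 5 (sole candidate).
R3C4 = 1 (sole candidate).
R3C5 = 5 (sole candidate).
R4C1 = 1 (sole candidate).
R4C2 = 5 (sole candidate).
R5C3 = 6 (sole candidate).
R5C6 = 2 (sole candidate).
R6C1 = 2 (sole candidate).
R6C2 = 4 (sole candidate).
R6C4 = 6 (sole candidate).
R1C2 = 3: row 1 has {1,2,5,6}; col 2 has {4,5}; box has {1,2,4,5} → only 3 remains.
R1C4 = 4: row 1 has {1,2,3,5,6}; col 4 has {1,2,5,6}; box has {2,5,6} → only 4 remains.

531426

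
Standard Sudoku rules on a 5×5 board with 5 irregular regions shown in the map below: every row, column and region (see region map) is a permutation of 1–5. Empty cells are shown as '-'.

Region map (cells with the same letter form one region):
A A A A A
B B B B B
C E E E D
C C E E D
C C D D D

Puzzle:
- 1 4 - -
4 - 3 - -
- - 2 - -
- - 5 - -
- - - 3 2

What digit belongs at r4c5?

4

r5c3 = 1: row 5 has {2,3}; col 3 has {2,3,4,5}; region has {2,3} → only 1 remains.
r4c5 = 4: row 4 has {5}; col 5 has {2}; region has {1,2,3} → only 4 remains.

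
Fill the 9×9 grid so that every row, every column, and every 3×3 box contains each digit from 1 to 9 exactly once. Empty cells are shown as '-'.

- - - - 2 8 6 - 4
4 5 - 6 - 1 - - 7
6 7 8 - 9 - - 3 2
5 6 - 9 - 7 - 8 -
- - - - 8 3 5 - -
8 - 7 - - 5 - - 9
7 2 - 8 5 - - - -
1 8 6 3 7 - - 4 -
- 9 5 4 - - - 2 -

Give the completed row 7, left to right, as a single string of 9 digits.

R2C5 = 3 (sole candidate).
R2C8 = 9 (sole candidate).
R3C4 = 5 (sole candidate).
R3C6 = 4 (sole candidate).
R3C7 = 1 (sole candidate).
R8C7 = 9 (sole candidate).
R8C9 = 5 (sole candidate).
R9C1 = 3 (sole candidate).
R9C6 = 6 (sole candidate).
R1C1 = 9 (sole candidate).
R1C4 = 7 (sole candidate).
R1C8 = 5 (sole candidate).
R2C3 = 2 (sole candidate).
R2C7 = 8 (sole candidate).
R5C1 = 2 (sole candidate).
R5C4 = 1 (sole candidate).
R5C9 = 6 (sole candidate).
R6C4 = 2 (sole candidate).
R6C8 = 1 (sole candidate).
R7C3 = 4: row 7 has {2,5,7,8}; col 3 has {2,5,6,7,8}; box has {1,2,3,5,6,7,8,9} → only 4 remains.
R7C6 = 9: row 7 has {2,4,5,7,8}; col 6 has {1,3,4,5,6,7,8}; box has {3,4,5,6,7,8} → only 9 remains.
R7C7 = 3: row 7 has {2,4,5,7,8,9}; col 7 has {1,5,6,8,9}; box has {2,4,5,9} → only 3 remains.
R7C8 = 6: row 7 has {2,3,4,5,7,8,9}; col 8 has {1,2,3,4,5,8,9}; box has {2,3,4,5,9} → only 6 remains.
R7C9 = 1: row 7 has {2,3,4,5,6,7,8,9}; col 9 has {2,4,5,6,7,9}; box has {2,3,4,5,6,9} → only 1 remains.

724859361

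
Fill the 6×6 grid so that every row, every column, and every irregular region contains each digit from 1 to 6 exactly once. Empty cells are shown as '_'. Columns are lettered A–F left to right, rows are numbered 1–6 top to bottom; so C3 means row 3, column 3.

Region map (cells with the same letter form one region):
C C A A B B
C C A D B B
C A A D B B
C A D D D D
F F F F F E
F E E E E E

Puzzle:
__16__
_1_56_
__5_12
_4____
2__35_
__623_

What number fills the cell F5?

1

E1 = 4 (sole candidate).
F2 = 3 (sole candidate).
B3 = 3 (sole candidate).
D3 = 4 (sole candidate).
D4 = 1 (sole candidate).
E4 = 2 (sole candidate).
F4 = 6 (sole candidate).
B5 = 6 (sole candidate).
C5 = 4 (sole candidate).
F5 = 1: row 5 has {2,3,4,5,6}; col 6 has {2,3,6}; region has {2,3,6} → only 1 remains.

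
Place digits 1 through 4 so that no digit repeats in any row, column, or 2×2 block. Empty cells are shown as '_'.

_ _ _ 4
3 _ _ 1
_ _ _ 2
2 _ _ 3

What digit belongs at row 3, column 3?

row 1, column 1 = 1: row 1 has {4}; col 1 has {2,3}; box has {3} → only 1 remains.
row 1, column 2 = 2: row 1 has {1,4}; col 2 has {}; box has {1,3} → only 2 remains.
row 1, column 3 = 3: row 1 has {1,2,4}; col 3 has {}; box has {1,4} → only 3 remains.
row 2, column 2 = 4: row 2 has {1,3}; col 2 has {2}; box has {1,2,3} → only 4 remains.
row 2, column 3 = 2: row 2 has {1,3,4}; col 3 has {3}; box has {1,3,4} → only 2 remains.
row 3, column 1 = 4: row 3 has {2}; col 1 has {1,2,3}; box has {2} → only 4 remains.
row 3, column 3 = 1: row 3 has {2,4}; col 3 has {2,3}; box has {2,3} → only 1 remains.

1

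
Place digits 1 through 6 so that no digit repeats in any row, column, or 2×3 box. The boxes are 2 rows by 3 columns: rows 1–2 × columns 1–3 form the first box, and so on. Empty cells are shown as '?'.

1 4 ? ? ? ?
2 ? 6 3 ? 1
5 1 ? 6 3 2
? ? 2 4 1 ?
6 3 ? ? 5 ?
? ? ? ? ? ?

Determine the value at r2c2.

r2c2 = 5: row 2 has {1,2,3,6}; col 2 has {1,3,4}; box has {1,2,4,6} → only 5 remains.

5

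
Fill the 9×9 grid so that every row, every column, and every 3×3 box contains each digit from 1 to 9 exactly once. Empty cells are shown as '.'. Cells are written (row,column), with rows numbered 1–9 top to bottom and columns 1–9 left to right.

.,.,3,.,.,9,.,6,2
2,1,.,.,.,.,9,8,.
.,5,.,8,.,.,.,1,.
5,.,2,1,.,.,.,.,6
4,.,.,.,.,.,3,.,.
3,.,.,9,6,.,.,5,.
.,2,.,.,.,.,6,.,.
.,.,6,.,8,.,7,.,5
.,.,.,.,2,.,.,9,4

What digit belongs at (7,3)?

(3,7) = 4: row 3 has {1,5,8}; col 7 has {3,6,7,9}; box has {1,2,6,8,9} → only 4 remains.
(4,7) = 8: row 4 has {1,2,5,6}; col 7 has {3,4,6,7,9}; box has {3,5,6} → only 8 remains.
(7,8) = 3: row 7 has {2,6}; col 8 has {1,5,6,8,9}; box has {4,5,6,7,9} → only 3 remains.
(8,8) = 2: row 8 has {5,6,7,8}; col 8 has {1,3,5,6,8,9}; box has {3,4,5,6,7,9} → only 2 remains.
(9,7) = 1: row 9 has {2,4,9}; col 7 has {3,4,6,7,8,9}; box has {2,3,4,5,6,7,9} → only 1 remains.
(1,7) = 5: row 1 has {2,3,6,9}; col 7 has {1,3,4,6,7,8,9}; box has {1,2,4,6,8,9} → only 5 remains.
(5,8) = 7: row 5 has {3,4}; col 8 has {1,2,3,5,6,8,9}; box has {3,5,6,8} → only 7 remains.
(6,7) = 2: row 6 has {3,5,6,9}; col 7 has {1,3,4,5,6,7,8,9}; box has {3,5,6,7,8} → only 2 remains.
(6,9) = 1: row 6 has {2,3,5,6,9}; col 9 has {2,4,5,6}; box has {2,3,5,6,7,8} → only 1 remains.
(7,9) = 8: row 7 has {2,3,6}; col 9 has {1,2,4,5,6}; box has {1,2,3,4,5,6,7,9} → only 8 remains.
(4,8) = 4: row 4 has {1,2,5,6,8}; col 8 has {1,2,3,5,6,7,8,9}; box has {1,2,3,5,6,7,8} → only 4 remains.
(5,5) = 5: row 5 has {3,4,7}; col 5 has {2,6,8}; box has {1,6,9} → only 5 remains.
(5,9) = 9: row 5 has {3,4,5,7}; col 9 has {1,2,4,5,6,8}; box has {1,2,3,4,5,6,7,8} → only 9 remains.
(5,4) = 2: row 5 has {3,4,5,7,9}; col 4 has {1,8,9}; box has {1,5,6,9} → only 2 remains.
(5,6) = 8: row 5 has {2,3,4,5,7,9}; col 6 has {9}; box has {1,2,5,6,9} → only 8 remains.
(5,2) = 6: row 5 has {2,3,4,5,7,8,9}; col 2 has {1,2,5}; box has {2,3,4,5} → only 6 remains.
(5,3) = 1: row 5 has {2,3,4,5,6,7,8,9}; col 3 has {2,3,6}; box has {2,3,4,5,6} → only 1 remains.
(1,5) = 1: in row 1, 1 can only go here (every other open cell in that row sees a 1).
(3,6) = 2: in row 3, 2 can only go here (every other open cell in that row sees a 2).
(3,1) = 6: in row 3, 6 can only go here (every other open cell in that row sees a 6).
(3,3) = 9: in row 3, 9 can only go here (every other open cell in that row sees a 9).
(4,2) = 9: in row 4, 9 can only go here (every other open cell in that row sees a 9).
(6,6) = 4: in row 6, 4 can only go here (every other open cell in that row sees a 4).
(8,1) = 9: in row 8, 9 can only go here (every other open cell in that row sees a 9).
(7,5) = 9: in row 7, 9 can only go here (every other open cell in that row sees a 9).
(8,6) = 1: in row 8, 1 can only go here (every other open cell in that row sees a 1).
(7,1) = 1: in row 7, 1 can only go here (every other open cell in that row sees a 1).
(2,5) = 4: in column 5, 4 can only go here (every other open cell in that column sees a 4).
(1,4) = 7: row 1 has {1,2,3,5,6,9}; col 4 has {1,2,8,9}; box has {1,2,4,8,9} → only 7 remains.
(2,3) = 7: row 2 has {1,2,4,8,9}; col 3 has {1,2,3,6,9}; box has {1,2,3,5,6,9} → only 7 remains.
(2,9) = 3: row 2 has {1,2,4,7,8,9}; col 9 has {1,2,4,5,6,8,9}; box has {1,2,4,5,6,8,9} → only 3 remains.
(3,5) = 3: row 3 has {1,2,4,5,6,8,9}; col 5 has {1,2,4,5,6,8,9}; box has {1,2,4,7,8,9} → only 3 remains.
(3,9) = 7: row 3 has {1,2,3,4,5,6,8,9}; col 9 has {1,2,3,4,5,6,8,9}; box has {1,2,3,4,5,6,8,9} → only 7 remains.
(4,5) = 7: row 4 has {1,2,4,5,6,8,9}; col 5 has {1,2,3,4,5,6,8,9}; box has {1,2,4,5,6,8,9} → only 7 remains.
(4,6) = 3: row 4 has {1,2,4,5,6,7,8,9}; col 6 has {1,2,4,8,9}; box has {1,2,4,5,6,7,8,9} → only 3 remains.
(6,3) = 8: row 6 has {1,2,3,4,5,6,9}; col 3 has {1,2,3,6,7,9}; box has {1,2,3,4,5,6,9} → only 8 remains.
(9,3) = 5: row 9 has {1,2,4,9}; col 3 has {1,2,3,6,7,8,9}; box has {1,2,6,9} → only 5 remains.
(1,1) = 8: row 1 has {1,2,3,5,6,7,9}; col 1 has {1,2,3,4,5,6,9}; box has {1,2,3,5,6,7,9} → only 8 remains.
(1,2) = 4: row 1 has {1,2,3,5,6,7,8,9}; col 2 has {1,2,5,6,9}; box has {1,2,3,5,6,7,8,9} → only 4 remains.
(6,2) = 7: row 6 has {1,2,3,4,5,6,8,9}; col 2 has {1,2,4,5,6,9}; box has {1,2,3,4,5,6,8,9} → only 7 remains.
(7,3) = 4: row 7 has {1,2,3,6,8,9}; col 3 has {1,2,3,5,6,7,8,9}; box has {1,2,5,6,9} → only 4 remains.

4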